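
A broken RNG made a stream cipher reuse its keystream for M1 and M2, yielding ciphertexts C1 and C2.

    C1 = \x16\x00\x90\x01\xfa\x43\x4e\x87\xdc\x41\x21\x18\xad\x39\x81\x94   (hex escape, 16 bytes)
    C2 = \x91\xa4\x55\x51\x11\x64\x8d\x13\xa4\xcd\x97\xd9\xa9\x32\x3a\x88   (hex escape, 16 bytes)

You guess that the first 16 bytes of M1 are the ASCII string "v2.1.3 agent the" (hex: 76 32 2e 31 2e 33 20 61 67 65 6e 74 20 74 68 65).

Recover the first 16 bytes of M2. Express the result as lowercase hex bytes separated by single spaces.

f1 96 eb 61 c5 14 e3 f5 1f e9 d8 b5 24 7f d3 79

First, C1 ⊕ C2 = (M1 ⊕ K) ⊕ (M2 ⊕ K) = M1 ⊕ M2, so the key drops out. Then M2 = (M1 ⊕ M2) ⊕ M1 over the first 16 bytes.
byte 0: (16 xor 91) xor 76 = 87 xor 76 = f1
byte 1: (00 xor a4) xor 32 = a4 xor 32 = 96
byte 2: (90 xor 55) xor 2e = c5 xor 2e = eb
byte 3: (01 xor 51) xor 31 = 50 xor 31 = 61
byte 4: (fa xor 11) xor 2e = eb xor 2e = c5
byte 5: (43 xor 64) xor 33 = 27 xor 33 = 14
byte 6: (4e xor 8d) xor 20 = c3 xor 20 = e3
byte 7: (87 xor 13) xor 61 = 94 xor 61 = f5
byte 8: (dc xor a4) xor 67 = 78 xor 67 = 1f
byte 9: (41 xor cd) xor 65 = 8c xor 65 = e9
byte 10: (21 xor 97) xor 6e = b6 xor 6e = d8
byte 11: (18 xor d9) xor 74 = c1 xor 74 = b5
byte 12: (ad xor a9) xor 20 = 04 xor 20 = 24
byte 13: (39 xor 32) xor 74 = 0b xor 74 = 7f
byte 14: (81 xor 3a) xor 68 = bb xor 68 = d3
byte 15: (94 xor 88) xor 65 = 1c xor 65 = 79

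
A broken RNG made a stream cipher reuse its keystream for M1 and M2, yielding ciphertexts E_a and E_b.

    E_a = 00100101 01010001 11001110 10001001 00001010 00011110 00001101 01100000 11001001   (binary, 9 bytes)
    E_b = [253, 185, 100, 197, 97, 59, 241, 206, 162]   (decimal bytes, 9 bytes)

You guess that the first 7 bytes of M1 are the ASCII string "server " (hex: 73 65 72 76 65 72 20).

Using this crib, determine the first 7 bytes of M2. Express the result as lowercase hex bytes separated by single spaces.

First, E_a ⊕ E_b = (M1 ⊕ K) ⊕ (M2 ⊕ K) = M1 ⊕ M2, so the key drops out. Then M2 = (M1 ⊕ M2) ⊕ M1 over the first 7 bytes.
byte 0: (25 XOR fd) XOR 73 = d8 XOR 73 = ab
byte 1: (51 XOR b9) XOR 65 = e8 XOR 65 = 8d
byte 2: (ce XOR 64) XOR 72 = aa XOR 72 = d8
byte 3: (89 XOR c5) XOR 76 = 4c XOR 76 = 3a
byte 4: (0a XOR 61) XOR 65 = 6b XOR 65 = 0e
byte 5: (1e XOR 3b) XOR 72 = 25 XOR 72 = 57
byte 6: (0d XOR f1) XOR 20 = fc XOR 20 = dc

ab 8d d8 3a 0e 57 dc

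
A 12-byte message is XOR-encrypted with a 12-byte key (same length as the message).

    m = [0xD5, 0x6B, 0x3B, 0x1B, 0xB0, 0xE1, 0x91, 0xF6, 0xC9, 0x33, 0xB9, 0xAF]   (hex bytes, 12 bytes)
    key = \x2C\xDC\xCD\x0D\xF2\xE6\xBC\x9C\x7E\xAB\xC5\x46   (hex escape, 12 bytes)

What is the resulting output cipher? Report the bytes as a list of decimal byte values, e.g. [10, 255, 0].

XOR is its own inverse, so applying the key byte-wise gives the result directly.
11010101 xor 00101100 = 11111001
01101011 xor 11011100 = 10110111
00111011 xor 11001101 = 11110110
00011011 xor 00001101 = 00010110
10110000 xor 11110010 = 01000010
11100001 xor 11100110 = 00000111
10010001 xor 10111100 = 00101101
11110110 xor 10011100 = 01101010
11001001 xor 01111110 = 10110111
00110011 xor 10101011 = 10011000
10111001 xor 11000101 = 01111100
10101111 xor 01000110 = 11101001

[249, 183, 246, 22, 66, 7, 45, 106, 183, 152, 124, 233]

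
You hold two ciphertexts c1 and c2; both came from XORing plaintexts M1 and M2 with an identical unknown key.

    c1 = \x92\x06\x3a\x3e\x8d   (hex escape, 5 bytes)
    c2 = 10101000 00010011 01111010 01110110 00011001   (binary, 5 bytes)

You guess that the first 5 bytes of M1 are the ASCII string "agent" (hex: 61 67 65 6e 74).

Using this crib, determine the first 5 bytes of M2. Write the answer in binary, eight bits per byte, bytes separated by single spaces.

01011011 01110010 00100101 00100110 11100000

First, c1 ⊕ c2 = (M1 ⊕ K) ⊕ (M2 ⊕ K) = M1 ⊕ M2, so the key drops out. Then M2 = (M1 ⊕ M2) ⊕ M1 over the first 5 bytes.
byte 0: (92 xor a8) xor 61 = 3a xor 61 = 5b
byte 1: (06 xor 13) xor 67 = 15 xor 67 = 72
byte 2: (3a xor 7a) xor 65 = 40 xor 65 = 25
byte 3: (3e xor 76) xor 6e = 48 xor 6e = 26
byte 4: (8d xor 19) xor 74 = 94 xor 74 = e0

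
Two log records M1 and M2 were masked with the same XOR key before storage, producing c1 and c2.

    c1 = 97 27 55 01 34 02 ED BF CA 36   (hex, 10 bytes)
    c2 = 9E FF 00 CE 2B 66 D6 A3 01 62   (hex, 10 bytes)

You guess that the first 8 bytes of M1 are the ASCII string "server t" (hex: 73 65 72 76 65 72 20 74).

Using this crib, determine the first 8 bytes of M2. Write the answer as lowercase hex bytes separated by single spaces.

First, c1 ⊕ c2 = (M1 ⊕ K) ⊕ (M2 ⊕ K) = M1 ⊕ M2, so the key drops out. Then M2 = (M1 ⊕ M2) ⊕ M1 over the first 8 bytes.
byte 0: (97 ^ 9e) ^ 73 = 09 ^ 73 = 7a
byte 1: (27 ^ ff) ^ 65 = d8 ^ 65 = bd
byte 2: (55 ^ 00) ^ 72 = 55 ^ 72 = 27
byte 3: (01 ^ ce) ^ 76 = cf ^ 76 = b9
byte 4: (34 ^ 2b) ^ 65 = 1f ^ 65 = 7a
byte 5: (02 ^ 66) ^ 72 = 64 ^ 72 = 16
byte 6: (ed ^ d6) ^ 20 = 3b ^ 20 = 1b
byte 7: (bf ^ a3) ^ 74 = 1c ^ 74 = 68

7a bd 27 b9 7a 16 1b 68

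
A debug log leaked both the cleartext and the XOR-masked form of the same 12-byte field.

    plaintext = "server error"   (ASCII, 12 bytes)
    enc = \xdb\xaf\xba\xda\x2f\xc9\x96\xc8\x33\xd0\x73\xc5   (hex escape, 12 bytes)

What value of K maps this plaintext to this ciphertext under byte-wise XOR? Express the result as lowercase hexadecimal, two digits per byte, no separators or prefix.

a8cac8ac4abbb6ad41a21cb7

Since enc = plaintext ⊕ K, XORing both sides with plaintext gives K = plaintext ⊕ enc.
byte 0: 73 ⊕ db = a8
byte 1: 65 ⊕ af = ca
byte 2: 72 ⊕ ba = c8
byte 3: 76 ⊕ da = ac
byte 4: 65 ⊕ 2f = 4a
byte 5: 72 ⊕ c9 = bb
byte 6: 20 ⊕ 96 = b6
byte 7: 65 ⊕ c8 = ad
byte 8: 72 ⊕ 33 = 41
byte 9: 72 ⊕ d0 = a2
byte 10: 6f ⊕ 73 = 1c
byte 11: 72 ⊕ c5 = b7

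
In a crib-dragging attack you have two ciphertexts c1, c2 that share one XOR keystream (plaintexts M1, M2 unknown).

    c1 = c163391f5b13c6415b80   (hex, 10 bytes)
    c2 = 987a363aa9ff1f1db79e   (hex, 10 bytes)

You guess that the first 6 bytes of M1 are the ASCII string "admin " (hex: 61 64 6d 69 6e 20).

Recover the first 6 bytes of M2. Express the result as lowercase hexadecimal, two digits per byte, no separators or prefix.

387d624c9ccc

First, c1 ⊕ c2 = (M1 ⊕ K) ⊕ (M2 ⊕ K) = M1 ⊕ M2, so the key drops out. Then M2 = (M1 ⊕ M2) ⊕ M1 over the first 6 bytes.
byte 0: (c1 ^ 98) ^ 61 = 59 ^ 61 = 38
byte 1: (63 ^ 7a) ^ 64 = 19 ^ 64 = 7d
byte 2: (39 ^ 36) ^ 6d = 0f ^ 6d = 62
byte 3: (1f ^ 3a) ^ 69 = 25 ^ 69 = 4c
byte 4: (5b ^ a9) ^ 6e = f2 ^ 6e = 9c
byte 5: (13 ^ ff) ^ 20 = ec ^ 20 = cc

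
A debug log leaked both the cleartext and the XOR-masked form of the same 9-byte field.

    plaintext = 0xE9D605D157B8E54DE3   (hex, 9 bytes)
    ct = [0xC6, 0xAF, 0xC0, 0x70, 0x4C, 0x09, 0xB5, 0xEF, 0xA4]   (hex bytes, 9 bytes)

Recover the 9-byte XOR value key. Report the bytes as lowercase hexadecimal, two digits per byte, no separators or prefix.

2f79c5a11bb150a247

Since ct = plaintext ⊕ key, XORing both sides with plaintext gives key = plaintext ⊕ ct.
byte 0: e9 ^ c6 = 2f
byte 1: d6 ^ af = 79
byte 2: 05 ^ c0 = c5
byte 3: d1 ^ 70 = a1
byte 4: 57 ^ 4c = 1b
byte 5: b8 ^ 09 = b1
byte 6: e5 ^ b5 = 50
byte 7: 4d ^ ef = a2
byte 8: e3 ^ a4 = 47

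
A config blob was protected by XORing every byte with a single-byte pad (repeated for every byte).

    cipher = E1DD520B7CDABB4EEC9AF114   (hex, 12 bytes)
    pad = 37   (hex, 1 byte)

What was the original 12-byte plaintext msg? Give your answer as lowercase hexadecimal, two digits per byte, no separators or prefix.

The 1-byte key repeats, so the effective keystream is 37 37 37 37 37 37 37 37 37 37 37 37.
byte 0: e1 xor 37 = d6
byte 1: dd xor 37 = ea
byte 2: 52 xor 37 = 65
byte 3: 0b xor 37 = 3c
byte 4: 7c xor 37 = 4b
byte 5: da xor 37 = ed
byte 6: bb xor 37 = 8c
byte 7: 4e xor 37 = 79
byte 8: ec xor 37 = db
byte 9: 9a xor 37 = ad
byte 10: f1 xor 37 = c6
byte 11: 14 xor 37 = 23

d6ea653c4bed8c79dbadc623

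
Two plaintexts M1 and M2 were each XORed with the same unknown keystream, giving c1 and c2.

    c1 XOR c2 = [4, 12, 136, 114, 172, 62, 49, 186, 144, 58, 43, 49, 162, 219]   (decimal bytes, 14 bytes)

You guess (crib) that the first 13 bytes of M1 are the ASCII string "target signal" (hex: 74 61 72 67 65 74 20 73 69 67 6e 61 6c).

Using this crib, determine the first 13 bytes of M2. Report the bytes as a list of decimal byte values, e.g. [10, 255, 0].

Since c1 ⊕ c2 = M1 ⊕ M2, XORing with the guessed M1 bytes yields the corresponding M2 bytes: M2 = (c1 ⊕ c2) ⊕ M1.
byte 0: 04 ^ 74 = 70
byte 1: 0c ^ 61 = 6d
byte 2: 88 ^ 72 = fa
byte 3: 72 ^ 67 = 15
byte 4: ac ^ 65 = c9
byte 5: 3e ^ 74 = 4a
byte 6: 31 ^ 20 = 11
byte 7: ba ^ 73 = c9
byte 8: 90 ^ 69 = f9
byte 9: 3a ^ 67 = 5d
byte 10: 2b ^ 6e = 45
byte 11: 31 ^ 61 = 50
byte 12: a2 ^ 6c = ce

[112, 109, 250, 21, 201, 74, 17, 201, 249, 93, 69, 80, 206]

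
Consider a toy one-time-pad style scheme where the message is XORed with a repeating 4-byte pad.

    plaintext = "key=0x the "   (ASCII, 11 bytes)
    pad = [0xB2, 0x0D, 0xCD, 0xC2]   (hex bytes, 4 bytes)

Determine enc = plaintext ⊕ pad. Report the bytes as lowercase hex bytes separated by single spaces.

d9 68 b4 ff 82 75 ed b6 da 68 ed

The 4-byte key repeats, so the effective keystream is b2 0d cd c2 b2 0d cd c2 b2 0d cd.
byte 0: 107 XOR 178 = 217
byte 1: 101 XOR  13 = 104
byte 2: 121 XOR 205 = 180
byte 3:  61 XOR 194 = 255
byte 4:  48 XOR 178 = 130
byte 5: 120 XOR  13 = 117
byte 6:  32 XOR 205 = 237
byte 7: 116 XOR 194 = 182
byte 8: 104 XOR 178 = 218
byte 9: 101 XOR  13 = 104
byte 10:  32 XOR 205 = 237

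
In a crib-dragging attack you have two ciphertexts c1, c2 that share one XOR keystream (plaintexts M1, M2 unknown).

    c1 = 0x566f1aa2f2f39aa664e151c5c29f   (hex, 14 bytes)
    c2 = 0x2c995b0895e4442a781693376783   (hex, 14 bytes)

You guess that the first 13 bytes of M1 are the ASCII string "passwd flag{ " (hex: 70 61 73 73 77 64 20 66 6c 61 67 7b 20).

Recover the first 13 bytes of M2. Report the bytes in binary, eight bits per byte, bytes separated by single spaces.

First, c1 ⊕ c2 = (M1 ⊕ K) ⊕ (M2 ⊕ K) = M1 ⊕ M2, so the key drops out. Then M2 = (M1 ⊕ M2) ⊕ M1 over the first 13 bytes.
byte 0: (56 xor 2c) xor 70 = 7a xor 70 = 0a
byte 1: (6f xor 99) xor 61 = f6 xor 61 = 97
byte 2: (1a xor 5b) xor 73 = 41 xor 73 = 32
byte 3: (a2 xor 08) xor 73 = aa xor 73 = d9
byte 4: (f2 xor 95) xor 77 = 67 xor 77 = 10
byte 5: (f3 xor e4) xor 64 = 17 xor 64 = 73
byte 6: (9a xor 44) xor 20 = de xor 20 = fe
byte 7: (a6 xor 2a) xor 66 = 8c xor 66 = ea
byte 8: (64 xor 78) xor 6c = 1c xor 6c = 70
byte 9: (e1 xor 16) xor 61 = f7 xor 61 = 96
byte 10: (51 xor 93) xor 67 = c2 xor 67 = a5
byte 11: (c5 xor 37) xor 7b = f2 xor 7b = 89
byte 12: (c2 xor 67) xor 20 = a5 xor 20 = 85

00001010 10010111 00110010 11011001 00010000 01110011 11111110 11101010 01110000 10010110 10100101 10001001 10000101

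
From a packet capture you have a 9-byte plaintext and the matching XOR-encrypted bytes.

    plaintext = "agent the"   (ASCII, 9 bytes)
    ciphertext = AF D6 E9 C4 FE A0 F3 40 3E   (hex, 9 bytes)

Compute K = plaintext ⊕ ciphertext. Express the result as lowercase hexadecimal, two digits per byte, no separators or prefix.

ceb18caa8a8087285b

Since ciphertext = plaintext ⊕ K, XORing both sides with plaintext gives K = plaintext ⊕ ciphertext.
01100001 ^ 10101111 = 11001110
01100111 ^ 11010110 = 10110001
01100101 ^ 11101001 = 10001100
01101110 ^ 11000100 = 10101010
01110100 ^ 11111110 = 10001010
00100000 ^ 10100000 = 10000000
01110100 ^ 11110011 = 10000111
01101000 ^ 01000000 = 00101000
01100101 ^ 00111110 = 01011011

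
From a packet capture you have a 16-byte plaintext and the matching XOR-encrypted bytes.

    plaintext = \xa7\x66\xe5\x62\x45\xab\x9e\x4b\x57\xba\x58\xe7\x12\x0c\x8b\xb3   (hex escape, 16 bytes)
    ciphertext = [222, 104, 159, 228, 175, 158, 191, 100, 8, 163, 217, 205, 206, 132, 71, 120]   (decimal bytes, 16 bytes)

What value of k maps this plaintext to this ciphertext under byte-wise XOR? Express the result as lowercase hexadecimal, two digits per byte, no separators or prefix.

Since ciphertext = plaintext ⊕ k, XORing both sides with plaintext gives k = plaintext ⊕ ciphertext.
a7 xor de = 79
66 xor 68 = 0e
e5 xor 9f = 7a
62 xor e4 = 86
45 xor af = ea
ab xor 9e = 35
9e xor bf = 21
4b xor 64 = 2f
57 xor 08 = 5f
ba xor a3 = 19
58 xor d9 = 81
e7 xor cd = 2a
12 xor ce = dc
0c xor 84 = 88
8b xor 47 = cc
b3 xor 78 = cb

790e7a86ea35212f5f19812adc88cccb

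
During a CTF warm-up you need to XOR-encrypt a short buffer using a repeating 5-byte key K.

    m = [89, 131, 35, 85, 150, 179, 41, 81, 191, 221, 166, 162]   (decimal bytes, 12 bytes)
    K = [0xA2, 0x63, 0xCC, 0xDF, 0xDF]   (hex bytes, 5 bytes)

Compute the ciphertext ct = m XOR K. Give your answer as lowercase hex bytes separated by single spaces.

fb e0 ef 8a 49 11 4a 9d 60 02 04 c1

The 5-byte key repeats, so the effective keystream is a2 63 cc df df a2 63 cc df df a2 63.
byte 0: 59 XOR a2 = fb
byte 1: 83 XOR 63 = e0
byte 2: 23 XOR cc = ef
byte 3: 55 XOR df = 8a
byte 4: 96 XOR df = 49
byte 5: b3 XOR a2 = 11
byte 6: 29 XOR 63 = 4a
byte 7: 51 XOR cc = 9d
byte 8: bf XOR df = 60
byte 9: dd XOR df = 02
byte 10: a6 XOR a2 = 04
byte 11: a2 XOR 63 = c1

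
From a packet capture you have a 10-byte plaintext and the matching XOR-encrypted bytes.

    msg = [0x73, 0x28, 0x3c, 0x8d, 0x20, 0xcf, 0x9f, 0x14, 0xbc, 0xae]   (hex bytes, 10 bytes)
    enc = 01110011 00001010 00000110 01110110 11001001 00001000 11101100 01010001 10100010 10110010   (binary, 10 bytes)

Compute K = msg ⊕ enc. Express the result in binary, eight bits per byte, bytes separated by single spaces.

Since enc = msg ⊕ K, XORing both sides with msg gives K = msg ⊕ enc.
byte 0: 73 ⊕ 73 = 00
byte 1: 28 ⊕ 0a = 22
byte 2: 3c ⊕ 06 = 3a
byte 3: 8d ⊕ 76 = fb
byte 4: 20 ⊕ c9 = e9
byte 5: cf ⊕ 08 = c7
byte 6: 9f ⊕ ec = 73
byte 7: 14 ⊕ 51 = 45
byte 8: bc ⊕ a2 = 1e
byte 9: ae ⊕ b2 = 1c

00000000 00100010 00111010 11111011 11101001 11000111 01110011 01000101 00011110 00011100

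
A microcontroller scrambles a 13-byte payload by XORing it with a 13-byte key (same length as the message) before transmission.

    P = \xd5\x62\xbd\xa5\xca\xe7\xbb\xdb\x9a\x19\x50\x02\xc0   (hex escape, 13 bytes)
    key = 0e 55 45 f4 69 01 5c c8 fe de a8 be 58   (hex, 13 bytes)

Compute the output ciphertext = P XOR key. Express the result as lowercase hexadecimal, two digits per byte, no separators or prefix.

11010101 ^ 00001110 = 11011011
01100010 ^ 01010101 = 00110111
10111101 ^ 01000101 = 11111000
10100101 ^ 11110100 = 01010001
11001010 ^ 01101001 = 10100011
11100111 ^ 00000001 = 11100110
10111011 ^ 01011100 = 11100111
11011011 ^ 11001000 = 00010011
10011010 ^ 11111110 = 01100100
00011001 ^ 11011110 = 11000111
01010000 ^ 10101000 = 11111000
00000010 ^ 10111110 = 10111100
11000000 ^ 01011000 = 10011000

db37f851a3e6e71364c7f8bc98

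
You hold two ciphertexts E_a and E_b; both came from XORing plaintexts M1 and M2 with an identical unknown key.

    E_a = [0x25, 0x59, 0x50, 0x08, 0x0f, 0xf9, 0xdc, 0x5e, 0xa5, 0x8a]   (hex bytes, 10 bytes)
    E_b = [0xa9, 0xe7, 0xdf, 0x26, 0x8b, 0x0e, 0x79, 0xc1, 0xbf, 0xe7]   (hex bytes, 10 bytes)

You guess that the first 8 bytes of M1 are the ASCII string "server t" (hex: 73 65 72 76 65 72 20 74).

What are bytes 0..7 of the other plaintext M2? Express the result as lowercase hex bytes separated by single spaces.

First, E_a ⊕ E_b = (M1 ⊕ K) ⊕ (M2 ⊕ K) = M1 ⊕ M2, so the key drops out. Then M2 = (M1 ⊕ M2) ⊕ M1 over the first 8 bytes.
byte 0: (25 ^ a9) ^ 73 = 8c ^ 73 = ff
byte 1: (59 ^ e7) ^ 65 = be ^ 65 = db
byte 2: (50 ^ df) ^ 72 = 8f ^ 72 = fd
byte 3: (08 ^ 26) ^ 76 = 2e ^ 76 = 58
byte 4: (0f ^ 8b) ^ 65 = 84 ^ 65 = e1
byte 5: (f9 ^ 0e) ^ 72 = f7 ^ 72 = 85
byte 6: (dc ^ 79) ^ 20 = a5 ^ 20 = 85
byte 7: (5e ^ c1) ^ 74 = 9f ^ 74 = eb

ff db fd 58 e1 85 85 eb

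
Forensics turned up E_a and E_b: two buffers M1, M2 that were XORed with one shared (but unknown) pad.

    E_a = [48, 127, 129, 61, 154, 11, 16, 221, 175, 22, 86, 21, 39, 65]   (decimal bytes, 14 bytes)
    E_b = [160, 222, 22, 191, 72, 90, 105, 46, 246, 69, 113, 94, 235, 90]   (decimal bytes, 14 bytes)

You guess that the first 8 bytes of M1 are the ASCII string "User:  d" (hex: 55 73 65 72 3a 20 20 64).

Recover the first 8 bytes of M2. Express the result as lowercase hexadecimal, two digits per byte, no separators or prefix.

First, E_a ⊕ E_b = (M1 ⊕ K) ⊕ (M2 ⊕ K) = M1 ⊕ M2, so the key drops out. Then M2 = (M1 ⊕ M2) ⊕ M1 over the first 8 bytes.
byte 0: (30 ⊕ a0) ⊕ 55 = 90 ⊕ 55 = c5
byte 1: (7f ⊕ de) ⊕ 73 = a1 ⊕ 73 = d2
byte 2: (81 ⊕ 16) ⊕ 65 = 97 ⊕ 65 = f2
byte 3: (3d ⊕ bf) ⊕ 72 = 82 ⊕ 72 = f0
byte 4: (9a ⊕ 48) ⊕ 3a = d2 ⊕ 3a = e8
byte 5: (0b ⊕ 5a) ⊕ 20 = 51 ⊕ 20 = 71
byte 6: (10 ⊕ 69) ⊕ 20 = 79 ⊕ 20 = 59
byte 7: (dd ⊕ 2e) ⊕ 64 = f3 ⊕ 64 = 97

c5d2f2f0e8715997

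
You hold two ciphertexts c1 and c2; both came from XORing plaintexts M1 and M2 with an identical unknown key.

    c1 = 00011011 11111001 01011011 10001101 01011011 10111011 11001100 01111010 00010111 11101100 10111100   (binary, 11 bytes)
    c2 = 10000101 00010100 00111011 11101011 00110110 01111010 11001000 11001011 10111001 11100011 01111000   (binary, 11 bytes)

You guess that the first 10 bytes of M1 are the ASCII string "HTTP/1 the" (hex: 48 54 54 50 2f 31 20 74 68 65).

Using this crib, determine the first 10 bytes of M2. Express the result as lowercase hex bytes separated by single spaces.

d6 b9 34 36 42 f0 24 c5 c6 6a

First, c1 ⊕ c2 = (M1 ⊕ K) ⊕ (M2 ⊕ K) = M1 ⊕ M2, so the key drops out. Then M2 = (M1 ⊕ M2) ⊕ M1 over the first 10 bytes.
byte 0: (1b ^ 85) ^ 48 = 9e ^ 48 = d6
byte 1: (f9 ^ 14) ^ 54 = ed ^ 54 = b9
byte 2: (5b ^ 3b) ^ 54 = 60 ^ 54 = 34
byte 3: (8d ^ eb) ^ 50 = 66 ^ 50 = 36
byte 4: (5b ^ 36) ^ 2f = 6d ^ 2f = 42
byte 5: (bb ^ 7a) ^ 31 = c1 ^ 31 = f0
byte 6: (cc ^ c8) ^ 20 = 04 ^ 20 = 24
byte 7: (7a ^ cb) ^ 74 = b1 ^ 74 = c5
byte 8: (17 ^ b9) ^ 68 = ae ^ 68 = c6
byte 9: (ec ^ e3) ^ 65 = 0f ^ 65 = 6a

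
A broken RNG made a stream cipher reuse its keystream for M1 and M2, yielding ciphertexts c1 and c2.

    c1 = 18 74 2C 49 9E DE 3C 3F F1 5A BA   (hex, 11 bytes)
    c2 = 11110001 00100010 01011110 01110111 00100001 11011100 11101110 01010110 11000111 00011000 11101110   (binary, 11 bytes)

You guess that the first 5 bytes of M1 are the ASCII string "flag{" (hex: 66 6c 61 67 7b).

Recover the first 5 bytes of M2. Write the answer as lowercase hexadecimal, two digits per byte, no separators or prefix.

8f3a1359c4

First, c1 ⊕ c2 = (M1 ⊕ K) ⊕ (M2 ⊕ K) = M1 ⊕ M2, so the key drops out. Then M2 = (M1 ⊕ M2) ⊕ M1 over the first 5 bytes.
byte 0: (18 ^ f1) ^ 66 = e9 ^ 66 = 8f
byte 1: (74 ^ 22) ^ 6c = 56 ^ 6c = 3a
byte 2: (2c ^ 5e) ^ 61 = 72 ^ 61 = 13
byte 3: (49 ^ 77) ^ 67 = 3e ^ 67 = 59
byte 4: (9e ^ 21) ^ 7b = bf ^ 7b = c4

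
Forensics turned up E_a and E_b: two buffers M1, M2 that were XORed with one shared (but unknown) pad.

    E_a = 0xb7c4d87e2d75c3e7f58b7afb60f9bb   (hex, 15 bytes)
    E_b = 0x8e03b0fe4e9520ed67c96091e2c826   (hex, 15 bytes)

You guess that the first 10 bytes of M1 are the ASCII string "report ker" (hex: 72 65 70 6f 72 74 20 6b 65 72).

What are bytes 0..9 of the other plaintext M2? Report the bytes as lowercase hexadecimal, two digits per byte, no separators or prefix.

4ba218ef1194c361f730

First, E_a ⊕ E_b = (M1 ⊕ K) ⊕ (M2 ⊕ K) = M1 ⊕ M2, so the key drops out. Then M2 = (M1 ⊕ M2) ⊕ M1 over the first 10 bytes.
byte 0: (b7 ⊕ 8e) ⊕ 72 = 39 ⊕ 72 = 4b
byte 1: (c4 ⊕ 03) ⊕ 65 = c7 ⊕ 65 = a2
byte 2: (d8 ⊕ b0) ⊕ 70 = 68 ⊕ 70 = 18
byte 3: (7e ⊕ fe) ⊕ 6f = 80 ⊕ 6f = ef
byte 4: (2d ⊕ 4e) ⊕ 72 = 63 ⊕ 72 = 11
byte 5: (75 ⊕ 95) ⊕ 74 = e0 ⊕ 74 = 94
byte 6: (c3 ⊕ 20) ⊕ 20 = e3 ⊕ 20 = c3
byte 7: (e7 ⊕ ed) ⊕ 6b = 0a ⊕ 6b = 61
byte 8: (f5 ⊕ 67) ⊕ 65 = 92 ⊕ 65 = f7
byte 9: (8b ⊕ c9) ⊕ 72 = 42 ⊕ 72 = 30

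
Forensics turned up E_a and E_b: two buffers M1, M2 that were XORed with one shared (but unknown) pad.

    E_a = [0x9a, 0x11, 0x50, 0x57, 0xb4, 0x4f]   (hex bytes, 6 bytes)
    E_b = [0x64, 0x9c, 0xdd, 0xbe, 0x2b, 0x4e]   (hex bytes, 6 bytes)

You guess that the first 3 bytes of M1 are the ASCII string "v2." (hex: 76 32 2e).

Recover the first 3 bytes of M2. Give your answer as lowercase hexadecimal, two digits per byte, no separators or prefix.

First, E_a ⊕ E_b = (M1 ⊕ K) ⊕ (M2 ⊕ K) = M1 ⊕ M2, so the key drops out. Then M2 = (M1 ⊕ M2) ⊕ M1 over the first 3 bytes.
byte 0: (9a xor 64) xor 76 = fe xor 76 = 88
byte 1: (11 xor 9c) xor 32 = 8d xor 32 = bf
byte 2: (50 xor dd) xor 2e = 8d xor 2e = a3

88bfa3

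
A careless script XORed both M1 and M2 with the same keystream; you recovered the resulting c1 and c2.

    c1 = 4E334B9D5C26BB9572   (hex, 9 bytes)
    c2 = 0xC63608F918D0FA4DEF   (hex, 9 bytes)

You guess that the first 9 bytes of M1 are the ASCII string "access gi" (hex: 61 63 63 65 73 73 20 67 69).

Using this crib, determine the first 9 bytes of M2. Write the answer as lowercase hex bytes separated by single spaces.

e9 66 20 01 37 85 61 bf f4

First, c1 ⊕ c2 = (M1 ⊕ K) ⊕ (M2 ⊕ K) = M1 ⊕ M2, so the key drops out. Then M2 = (M1 ⊕ M2) ⊕ M1 over the first 9 bytes.
byte 0: (4e XOR c6) XOR 61 = 88 XOR 61 = e9
byte 1: (33 XOR 36) XOR 63 = 05 XOR 63 = 66
byte 2: (4b XOR 08) XOR 63 = 43 XOR 63 = 20
byte 3: (9d XOR f9) XOR 65 = 64 XOR 65 = 01
byte 4: (5c XOR 18) XOR 73 = 44 XOR 73 = 37
byte 5: (26 XOR d0) XOR 73 = f6 XOR 73 = 85
byte 6: (bb XOR fa) XOR 20 = 41 XOR 20 = 61
byte 7: (95 XOR 4d) XOR 67 = d8 XOR 67 = bf
byte 8: (72 XOR ef) XOR 69 = 9d XOR 69 = f4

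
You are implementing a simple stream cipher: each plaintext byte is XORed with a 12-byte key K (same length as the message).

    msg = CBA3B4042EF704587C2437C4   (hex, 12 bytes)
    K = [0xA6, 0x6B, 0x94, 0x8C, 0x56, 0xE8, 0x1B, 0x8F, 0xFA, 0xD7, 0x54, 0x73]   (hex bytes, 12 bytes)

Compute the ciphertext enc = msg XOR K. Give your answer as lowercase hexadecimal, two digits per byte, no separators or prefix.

11001011 ⊕ 10100110 = 01101101
10100011 ⊕ 01101011 = 11001000
10110100 ⊕ 10010100 = 00100000
00000100 ⊕ 10001100 = 10001000
00101110 ⊕ 01010110 = 01111000
11110111 ⊕ 11101000 = 00011111
00000100 ⊕ 00011011 = 00011111
01011000 ⊕ 10001111 = 11010111
01111100 ⊕ 11111010 = 10000110
00100100 ⊕ 11010111 = 11110011
00110111 ⊕ 01010100 = 01100011
11000100 ⊕ 01110011 = 10110111

6dc82088781f1fd786f363b7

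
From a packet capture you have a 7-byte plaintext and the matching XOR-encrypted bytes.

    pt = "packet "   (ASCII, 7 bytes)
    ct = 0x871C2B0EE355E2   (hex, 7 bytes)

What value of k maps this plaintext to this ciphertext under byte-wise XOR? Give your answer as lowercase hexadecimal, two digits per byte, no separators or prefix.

f77d48658621c2

Since ct = pt ⊕ k, XORing both sides with pt gives k = pt ⊕ ct.
byte 0: 70 ^ 87 = f7
byte 1: 61 ^ 1c = 7d
byte 2: 63 ^ 2b = 48
byte 3: 6b ^ 0e = 65
byte 4: 65 ^ e3 = 86
byte 5: 74 ^ 55 = 21
byte 6: 20 ^ e2 = c2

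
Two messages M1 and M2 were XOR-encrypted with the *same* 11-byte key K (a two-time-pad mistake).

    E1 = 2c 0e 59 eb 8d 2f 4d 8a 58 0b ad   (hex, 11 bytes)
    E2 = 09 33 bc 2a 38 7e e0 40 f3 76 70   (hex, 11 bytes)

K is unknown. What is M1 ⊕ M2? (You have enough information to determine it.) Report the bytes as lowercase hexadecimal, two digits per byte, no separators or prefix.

253de5c1b551adcaab7ddd

E1 ⊕ E2 = (M1 ⊕ K) ⊕ (M2 ⊕ K) = M1 ⊕ M2 — the shared key cancels under XOR.
2c xor 09 = 25
0e xor 33 = 3d
59 xor bc = e5
eb xor 2a = c1
8d xor 38 = b5
2f xor 7e = 51
4d xor e0 = ad
8a xor 40 = ca
58 xor f3 = ab
0b xor 76 = 7d
ad xor 70 = dd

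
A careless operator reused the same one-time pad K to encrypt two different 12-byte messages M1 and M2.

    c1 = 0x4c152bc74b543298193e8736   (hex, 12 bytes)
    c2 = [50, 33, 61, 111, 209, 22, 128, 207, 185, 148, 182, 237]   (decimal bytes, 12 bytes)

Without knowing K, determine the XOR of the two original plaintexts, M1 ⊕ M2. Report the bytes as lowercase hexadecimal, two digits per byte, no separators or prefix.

c1 ⊕ c2 = (M1 ⊕ K) ⊕ (M2 ⊕ K) = M1 ⊕ M2 — the shared key cancels under XOR.
 76 xor  50 = 126
 21 xor  33 =  52
 43 xor  61 =  22
199 xor 111 = 168
 75 xor 209 = 154
 84 xor  22 =  66
 50 xor 128 = 178
152 xor 207 =  87
 25 xor 185 = 160
 62 xor 148 = 170
135 xor 182 =  49
 54 xor 237 = 219

7e3416a89a42b257a0aa31db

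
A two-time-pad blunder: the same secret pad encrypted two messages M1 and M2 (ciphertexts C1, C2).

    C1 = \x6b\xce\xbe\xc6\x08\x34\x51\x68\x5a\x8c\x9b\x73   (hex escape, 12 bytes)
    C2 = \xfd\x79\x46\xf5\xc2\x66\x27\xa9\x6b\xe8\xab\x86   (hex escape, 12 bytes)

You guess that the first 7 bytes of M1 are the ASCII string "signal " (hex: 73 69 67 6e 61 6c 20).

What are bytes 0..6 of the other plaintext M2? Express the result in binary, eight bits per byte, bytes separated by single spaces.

11100101 11011110 10011111 01011101 10101011 00111110 01010110

First, C1 ⊕ C2 = (M1 ⊕ K) ⊕ (M2 ⊕ K) = M1 ⊕ M2, so the key drops out. Then M2 = (M1 ⊕ M2) ⊕ M1 over the first 7 bytes.
byte 0: (6b ^ fd) ^ 73 = 96 ^ 73 = e5
byte 1: (ce ^ 79) ^ 69 = b7 ^ 69 = de
byte 2: (be ^ 46) ^ 67 = f8 ^ 67 = 9f
byte 3: (c6 ^ f5) ^ 6e = 33 ^ 6e = 5d
byte 4: (08 ^ c2) ^ 61 = ca ^ 61 = ab
byte 5: (34 ^ 66) ^ 6c = 52 ^ 6c = 3e
byte 6: (51 ^ 27) ^ 20 = 76 ^ 20 = 56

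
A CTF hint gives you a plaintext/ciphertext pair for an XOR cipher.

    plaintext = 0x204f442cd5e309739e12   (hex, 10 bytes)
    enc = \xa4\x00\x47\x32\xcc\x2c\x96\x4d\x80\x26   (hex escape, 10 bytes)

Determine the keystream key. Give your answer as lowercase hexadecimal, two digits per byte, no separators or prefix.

Since enc = plaintext ⊕ key, XORing both sides with plaintext gives key = plaintext ⊕ enc.
20 ^ a4 = 84
4f ^ 00 = 4f
44 ^ 47 = 03
2c ^ 32 = 1e
d5 ^ cc = 19
e3 ^ 2c = cf
09 ^ 96 = 9f
73 ^ 4d = 3e
9e ^ 80 = 1e
12 ^ 26 = 34

844f031e19cf9f3e1e34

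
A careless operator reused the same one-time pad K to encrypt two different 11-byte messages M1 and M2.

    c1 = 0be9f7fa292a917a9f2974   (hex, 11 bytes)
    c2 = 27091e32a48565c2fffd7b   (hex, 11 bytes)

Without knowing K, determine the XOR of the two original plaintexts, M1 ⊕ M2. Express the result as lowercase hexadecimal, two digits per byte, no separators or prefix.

c1 ⊕ c2 = (M1 ⊕ K) ⊕ (M2 ⊕ K) = M1 ⊕ M2 — the shared key cancels under XOR.
0b ⊕ 27 = 2c
e9 ⊕ 09 = e0
f7 ⊕ 1e = e9
fa ⊕ 32 = c8
29 ⊕ a4 = 8d
2a ⊕ 85 = af
91 ⊕ 65 = f4
7a ⊕ c2 = b8
9f ⊕ ff = 60
29 ⊕ fd = d4
74 ⊕ 7b = 0f

2ce0e9c88daff4b860d40f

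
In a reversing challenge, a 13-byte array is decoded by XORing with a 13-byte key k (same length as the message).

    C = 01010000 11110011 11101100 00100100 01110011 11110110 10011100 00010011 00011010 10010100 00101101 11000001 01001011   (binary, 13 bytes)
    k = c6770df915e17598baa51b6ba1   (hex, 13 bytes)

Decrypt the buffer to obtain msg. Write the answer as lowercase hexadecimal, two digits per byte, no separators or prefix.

XOR is its own inverse, so applying the key byte-wise gives the result directly.
50 ^ c6 = 96
f3 ^ 77 = 84
ec ^ 0d = e1
24 ^ f9 = dd
73 ^ 15 = 66
f6 ^ e1 = 17
9c ^ 75 = e9
13 ^ 98 = 8b
1a ^ ba = a0
94 ^ a5 = 31
2d ^ 1b = 36
c1 ^ 6b = aa
4b ^ a1 = ea

9684e1dd6617e98ba03136aaea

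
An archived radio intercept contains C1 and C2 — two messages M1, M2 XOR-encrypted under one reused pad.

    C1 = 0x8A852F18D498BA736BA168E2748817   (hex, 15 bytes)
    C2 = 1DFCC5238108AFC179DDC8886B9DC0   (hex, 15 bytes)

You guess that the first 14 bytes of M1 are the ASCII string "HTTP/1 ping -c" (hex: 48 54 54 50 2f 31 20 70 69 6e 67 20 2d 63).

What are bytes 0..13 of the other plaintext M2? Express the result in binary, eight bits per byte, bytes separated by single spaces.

11011111 00101101 10111110 01101011 01111010 10100001 00110101 11000010 01111011 00010010 11000111 01001010 00110010 01110110

First, C1 ⊕ C2 = (M1 ⊕ K) ⊕ (M2 ⊕ K) = M1 ⊕ M2, so the key drops out. Then M2 = (M1 ⊕ M2) ⊕ M1 over the first 14 bytes.
byte 0: (8a xor 1d) xor 48 = 97 xor 48 = df
byte 1: (85 xor fc) xor 54 = 79 xor 54 = 2d
byte 2: (2f xor c5) xor 54 = ea xor 54 = be
byte 3: (18 xor 23) xor 50 = 3b xor 50 = 6b
byte 4: (d4 xor 81) xor 2f = 55 xor 2f = 7a
byte 5: (98 xor 08) xor 31 = 90 xor 31 = a1
byte 6: (ba xor af) xor 20 = 15 xor 20 = 35
byte 7: (73 xor c1) xor 70 = b2 xor 70 = c2
byte 8: (6b xor 79) xor 69 = 12 xor 69 = 7b
byte 9: (a1 xor dd) xor 6e = 7c xor 6e = 12
byte 10: (68 xor c8) xor 67 = a0 xor 67 = c7
byte 11: (e2 xor 88) xor 20 = 6a xor 20 = 4a
byte 12: (74 xor 6b) xor 2d = 1f xor 2d = 32
byte 13: (88 xor 9d) xor 63 = 15 xor 63 = 76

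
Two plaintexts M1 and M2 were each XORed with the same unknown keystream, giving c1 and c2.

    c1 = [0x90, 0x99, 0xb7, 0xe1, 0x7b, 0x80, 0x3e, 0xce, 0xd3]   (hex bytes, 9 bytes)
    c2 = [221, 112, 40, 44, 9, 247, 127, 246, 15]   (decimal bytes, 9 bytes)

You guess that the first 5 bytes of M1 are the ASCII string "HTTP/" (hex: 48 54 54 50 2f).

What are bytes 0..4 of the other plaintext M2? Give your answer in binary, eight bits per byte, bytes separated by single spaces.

00000101 10111101 11001011 10011101 01011101

First, c1 ⊕ c2 = (M1 ⊕ K) ⊕ (M2 ⊕ K) = M1 ⊕ M2, so the key drops out. Then M2 = (M1 ⊕ M2) ⊕ M1 over the first 5 bytes.
byte 0: (90 xor dd) xor 48 = 4d xor 48 = 05
byte 1: (99 xor 70) xor 54 = e9 xor 54 = bd
byte 2: (b7 xor 28) xor 54 = 9f xor 54 = cb
byte 3: (e1 xor 2c) xor 50 = cd xor 50 = 9d
byte 4: (7b xor 09) xor 2f = 72 xor 2f = 5d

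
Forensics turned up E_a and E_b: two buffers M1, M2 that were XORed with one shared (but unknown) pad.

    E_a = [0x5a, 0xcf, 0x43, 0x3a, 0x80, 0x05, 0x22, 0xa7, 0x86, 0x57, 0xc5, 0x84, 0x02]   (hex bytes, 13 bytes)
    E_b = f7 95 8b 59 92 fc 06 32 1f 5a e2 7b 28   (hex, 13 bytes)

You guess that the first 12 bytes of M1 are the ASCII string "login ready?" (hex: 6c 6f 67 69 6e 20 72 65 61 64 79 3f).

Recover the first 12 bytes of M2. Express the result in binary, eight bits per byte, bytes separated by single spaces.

First, E_a ⊕ E_b = (M1 ⊕ K) ⊕ (M2 ⊕ K) = M1 ⊕ M2, so the key drops out. Then M2 = (M1 ⊕ M2) ⊕ M1 over the first 12 bytes.
byte 0: (5a xor f7) xor 6c = ad xor 6c = c1
byte 1: (cf xor 95) xor 6f = 5a xor 6f = 35
byte 2: (43 xor 8b) xor 67 = c8 xor 67 = af
byte 3: (3a xor 59) xor 69 = 63 xor 69 = 0a
byte 4: (80 xor 92) xor 6e = 12 xor 6e = 7c
byte 5: (05 xor fc) xor 20 = f9 xor 20 = d9
byte 6: (22 xor 06) xor 72 = 24 xor 72 = 56
byte 7: (a7 xor 32) xor 65 = 95 xor 65 = f0
byte 8: (86 xor 1f) xor 61 = 99 xor 61 = f8
byte 9: (57 xor 5a) xor 64 = 0d xor 64 = 69
byte 10: (c5 xor e2) xor 79 = 27 xor 79 = 5e
byte 11: (84 xor 7b) xor 3f = ff xor 3f = c0

11000001 00110101 10101111 00001010 01111100 11011001 01010110 11110000 11111000 01101001 01011110 11000000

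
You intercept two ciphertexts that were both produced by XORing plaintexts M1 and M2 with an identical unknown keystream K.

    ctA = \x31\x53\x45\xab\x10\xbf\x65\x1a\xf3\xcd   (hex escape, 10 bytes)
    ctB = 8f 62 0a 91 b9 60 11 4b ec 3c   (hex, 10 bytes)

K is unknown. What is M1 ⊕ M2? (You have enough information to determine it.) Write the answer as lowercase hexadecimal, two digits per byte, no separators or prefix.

ctA ⊕ ctB = (M1 ⊕ K) ⊕ (M2 ⊕ K) = M1 ⊕ M2 — the shared key cancels under XOR.
31 ⊕ 8f = be
53 ⊕ 62 = 31
45 ⊕ 0a = 4f
ab ⊕ 91 = 3a
10 ⊕ b9 = a9
bf ⊕ 60 = df
65 ⊕ 11 = 74
1a ⊕ 4b = 51
f3 ⊕ ec = 1f
cd ⊕ 3c = f1

be314f3aa9df74511ff1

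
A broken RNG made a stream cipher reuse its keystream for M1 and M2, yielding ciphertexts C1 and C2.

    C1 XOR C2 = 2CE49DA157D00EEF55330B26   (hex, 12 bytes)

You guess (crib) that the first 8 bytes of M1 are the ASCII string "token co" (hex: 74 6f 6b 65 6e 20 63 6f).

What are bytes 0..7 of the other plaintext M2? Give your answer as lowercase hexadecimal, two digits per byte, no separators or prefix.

588bf6c439f06d80

Since C1 ⊕ C2 = M1 ⊕ M2, XORing with the guessed M1 bytes yields the corresponding M2 bytes: M2 = (C1 ⊕ C2) ⊕ M1.
 44 ⊕ 116 =  88
228 ⊕ 111 = 139
157 ⊕ 107 = 246
161 ⊕ 101 = 196
 87 ⊕ 110 =  57
208 ⊕  32 = 240
 14 ⊕  99 = 109
239 ⊕ 111 = 128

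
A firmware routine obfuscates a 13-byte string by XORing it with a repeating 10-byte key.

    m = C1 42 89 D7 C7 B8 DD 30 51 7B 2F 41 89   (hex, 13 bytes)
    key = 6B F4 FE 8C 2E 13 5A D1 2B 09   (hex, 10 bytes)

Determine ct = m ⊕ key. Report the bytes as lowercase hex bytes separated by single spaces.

The 10-byte key repeats, so the effective keystream is 6b f4 fe 8c 2e 13 5a d1 2b 09 6b f4 fe.
byte 0: 11000001 xor 01101011 = 10101010
byte 1: 01000010 xor 11110100 = 10110110
byte 2: 10001001 xor 11111110 = 01110111
byte 3: 11010111 xor 10001100 = 01011011
byte 4: 11000111 xor 00101110 = 11101001
byte 5: 10111000 xor 00010011 = 10101011
byte 6: 11011101 xor 01011010 = 10000111
byte 7: 00110000 xor 11010001 = 11100001
byte 8: 01010001 xor 00101011 = 01111010
byte 9: 01111011 xor 00001001 = 01110010
byte 10: 00101111 xor 01101011 = 01000100
byte 11: 01000001 xor 11110100 = 10110101
byte 12: 10001001 xor 11111110 = 01110111

aa b6 77 5b e9 ab 87 e1 7a 72 44 b5 77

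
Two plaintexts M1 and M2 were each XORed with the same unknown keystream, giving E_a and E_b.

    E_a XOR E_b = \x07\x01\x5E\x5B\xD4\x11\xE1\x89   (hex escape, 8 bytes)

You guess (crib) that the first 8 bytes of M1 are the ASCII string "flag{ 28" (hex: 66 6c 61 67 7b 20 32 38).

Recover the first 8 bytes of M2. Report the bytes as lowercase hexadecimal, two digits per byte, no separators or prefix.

616d3f3caf31d3b1

Since E_a ⊕ E_b = M1 ⊕ M2, XORing with the guessed M1 bytes yields the corresponding M2 bytes: M2 = (E_a ⊕ E_b) ⊕ M1.
  7 ^ 102 =  97
  1 ^ 108 = 109
 94 ^  97 =  63
 91 ^ 103 =  60
212 ^ 123 = 175
 17 ^  32 =  49
225 ^  50 = 211
137 ^  56 = 177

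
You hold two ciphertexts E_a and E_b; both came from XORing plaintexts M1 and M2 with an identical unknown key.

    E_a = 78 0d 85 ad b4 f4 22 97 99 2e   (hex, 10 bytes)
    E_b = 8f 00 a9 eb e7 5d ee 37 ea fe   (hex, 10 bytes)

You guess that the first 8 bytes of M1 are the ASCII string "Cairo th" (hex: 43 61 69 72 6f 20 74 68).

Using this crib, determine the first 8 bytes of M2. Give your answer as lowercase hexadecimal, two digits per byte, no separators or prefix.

b46c45343c89b8c8

First, E_a ⊕ E_b = (M1 ⊕ K) ⊕ (M2 ⊕ K) = M1 ⊕ M2, so the key drops out. Then M2 = (M1 ⊕ M2) ⊕ M1 over the first 8 bytes.
byte 0: (78 ⊕ 8f) ⊕ 43 = f7 ⊕ 43 = b4
byte 1: (0d ⊕ 00) ⊕ 61 = 0d ⊕ 61 = 6c
byte 2: (85 ⊕ a9) ⊕ 69 = 2c ⊕ 69 = 45
byte 3: (ad ⊕ eb) ⊕ 72 = 46 ⊕ 72 = 34
byte 4: (b4 ⊕ e7) ⊕ 6f = 53 ⊕ 6f = 3c
byte 5: (f4 ⊕ 5d) ⊕ 20 = a9 ⊕ 20 = 89
byte 6: (22 ⊕ ee) ⊕ 74 = cc ⊕ 74 = b8
byte 7: (97 ⊕ 37) ⊕ 68 = a0 ⊕ 68 = c8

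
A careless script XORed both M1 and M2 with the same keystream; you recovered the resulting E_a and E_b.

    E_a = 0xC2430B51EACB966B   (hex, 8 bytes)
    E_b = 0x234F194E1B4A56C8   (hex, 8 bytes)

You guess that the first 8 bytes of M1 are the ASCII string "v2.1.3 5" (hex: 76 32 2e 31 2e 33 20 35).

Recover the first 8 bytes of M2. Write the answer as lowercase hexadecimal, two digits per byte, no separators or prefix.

973e3c2edfb2e096

First, E_a ⊕ E_b = (M1 ⊕ K) ⊕ (M2 ⊕ K) = M1 ⊕ M2, so the key drops out. Then M2 = (M1 ⊕ M2) ⊕ M1 over the first 8 bytes.
byte 0: (c2 ⊕ 23) ⊕ 76 = e1 ⊕ 76 = 97
byte 1: (43 ⊕ 4f) ⊕ 32 = 0c ⊕ 32 = 3e
byte 2: (0b ⊕ 19) ⊕ 2e = 12 ⊕ 2e = 3c
byte 3: (51 ⊕ 4e) ⊕ 31 = 1f ⊕ 31 = 2e
byte 4: (ea ⊕ 1b) ⊕ 2e = f1 ⊕ 2e = df
byte 5: (cb ⊕ 4a) ⊕ 33 = 81 ⊕ 33 = b2
byte 6: (96 ⊕ 56) ⊕ 20 = c0 ⊕ 20 = e0
byte 7: (6b ⊕ c8) ⊕ 35 = a3 ⊕ 35 = 96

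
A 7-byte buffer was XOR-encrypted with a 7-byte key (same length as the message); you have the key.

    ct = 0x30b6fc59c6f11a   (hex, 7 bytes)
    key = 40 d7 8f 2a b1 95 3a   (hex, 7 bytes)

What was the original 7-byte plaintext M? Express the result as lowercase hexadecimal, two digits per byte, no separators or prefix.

70617373776420

30 XOR 40 = 70
b6 XOR d7 = 61
fc XOR 8f = 73
59 XOR 2a = 73
c6 XOR b1 = 77
f1 XOR 95 = 64
1a XOR 3a = 20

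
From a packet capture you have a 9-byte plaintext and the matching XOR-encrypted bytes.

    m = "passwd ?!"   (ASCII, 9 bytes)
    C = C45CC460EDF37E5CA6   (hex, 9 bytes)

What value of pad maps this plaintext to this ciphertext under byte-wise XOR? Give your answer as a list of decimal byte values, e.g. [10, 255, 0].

Since C = m ⊕ pad, XORing both sides with m gives pad = m ⊕ C.
byte 0: 70 xor c4 = b4
byte 1: 61 xor 5c = 3d
byte 2: 73 xor c4 = b7
byte 3: 73 xor 60 = 13
byte 4: 77 xor ed = 9a
byte 5: 64 xor f3 = 97
byte 6: 20 xor 7e = 5e
byte 7: 3f xor 5c = 63
byte 8: 21 xor a6 = 87

[180, 61, 183, 19, 154, 151, 94, 99, 135]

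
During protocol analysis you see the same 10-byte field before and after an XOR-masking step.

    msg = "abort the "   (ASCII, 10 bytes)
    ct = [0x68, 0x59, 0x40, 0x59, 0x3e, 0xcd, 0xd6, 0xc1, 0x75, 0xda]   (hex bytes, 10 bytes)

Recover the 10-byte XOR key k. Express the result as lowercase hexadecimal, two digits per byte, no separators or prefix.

Since ct = msg ⊕ k, XORing both sides with msg gives k = msg ⊕ ct.
61 ^ 68 = 09
62 ^ 59 = 3b
6f ^ 40 = 2f
72 ^ 59 = 2b
74 ^ 3e = 4a
20 ^ cd = ed
74 ^ d6 = a2
68 ^ c1 = a9
65 ^ 75 = 10
20 ^ da = fa

093b2f2b4aeda2a910fa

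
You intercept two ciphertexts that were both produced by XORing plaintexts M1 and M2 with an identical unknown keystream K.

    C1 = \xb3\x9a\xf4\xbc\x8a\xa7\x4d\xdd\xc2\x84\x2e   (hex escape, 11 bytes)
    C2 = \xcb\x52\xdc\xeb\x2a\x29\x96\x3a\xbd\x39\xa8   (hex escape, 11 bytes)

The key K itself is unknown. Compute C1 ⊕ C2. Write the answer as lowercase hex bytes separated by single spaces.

C1 ⊕ C2 = (M1 ⊕ K) ⊕ (M2 ⊕ K) = M1 ⊕ M2 — the shared key cancels under XOR.
179 xor 203 = 120
154 xor  82 = 200
244 xor 220 =  40
188 xor 235 =  87
138 xor  42 = 160
167 xor  41 = 142
 77 xor 150 = 219
221 xor  58 = 231
194 xor 189 = 127
132 xor  57 = 189
 46 xor 168 = 134

78 c8 28 57 a0 8e db e7 7f bd 86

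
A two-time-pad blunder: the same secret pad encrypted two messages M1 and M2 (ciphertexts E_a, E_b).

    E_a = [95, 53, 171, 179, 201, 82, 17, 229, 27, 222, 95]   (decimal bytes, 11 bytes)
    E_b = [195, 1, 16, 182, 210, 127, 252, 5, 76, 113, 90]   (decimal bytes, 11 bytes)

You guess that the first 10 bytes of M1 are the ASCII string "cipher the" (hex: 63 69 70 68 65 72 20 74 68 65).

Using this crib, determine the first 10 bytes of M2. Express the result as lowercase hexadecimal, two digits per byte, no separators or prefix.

ff5dcb6d7e5fcd943fca

First, E_a ⊕ E_b = (M1 ⊕ K) ⊕ (M2 ⊕ K) = M1 ⊕ M2, so the key drops out. Then M2 = (M1 ⊕ M2) ⊕ M1 over the first 10 bytes.
byte 0: (5f ⊕ c3) ⊕ 63 = 9c ⊕ 63 = ff
byte 1: (35 ⊕ 01) ⊕ 69 = 34 ⊕ 69 = 5d
byte 2: (ab ⊕ 10) ⊕ 70 = bb ⊕ 70 = cb
byte 3: (b3 ⊕ b6) ⊕ 68 = 05 ⊕ 68 = 6d
byte 4: (c9 ⊕ d2) ⊕ 65 = 1b ⊕ 65 = 7e
byte 5: (52 ⊕ 7f) ⊕ 72 = 2d ⊕ 72 = 5f
byte 6: (11 ⊕ fc) ⊕ 20 = ed ⊕ 20 = cd
byte 7: (e5 ⊕ 05) ⊕ 74 = e0 ⊕ 74 = 94
byte 8: (1b ⊕ 4c) ⊕ 68 = 57 ⊕ 68 = 3f
byte 9: (de ⊕ 71) ⊕ 65 = af ⊕ 65 = ca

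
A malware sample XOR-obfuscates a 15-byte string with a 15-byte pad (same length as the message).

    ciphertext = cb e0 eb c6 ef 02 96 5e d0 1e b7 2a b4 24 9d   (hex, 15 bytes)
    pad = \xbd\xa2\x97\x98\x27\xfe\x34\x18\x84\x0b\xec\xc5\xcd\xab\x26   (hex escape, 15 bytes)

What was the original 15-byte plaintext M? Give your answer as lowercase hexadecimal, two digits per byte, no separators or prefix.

76427c5ec8fca24654155bef798fbb

XOR is its own inverse, so applying the key byte-wise gives the result directly.
11001011 XOR 10111101 = 01110110
11100000 XOR 10100010 = 01000010
11101011 XOR 10010111 = 01111100
11000110 XOR 10011000 = 01011110
11101111 XOR 00100111 = 11001000
00000010 XOR 11111110 = 11111100
10010110 XOR 00110100 = 10100010
01011110 XOR 00011000 = 01000110
11010000 XOR 10000100 = 01010100
00011110 XOR 00001011 = 00010101
10110111 XOR 11101100 = 01011011
00101010 XOR 11000101 = 11101111
10110100 XOR 11001101 = 01111001
00100100 XOR 10101011 = 10001111
10011101 XOR 00100110 = 10111011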